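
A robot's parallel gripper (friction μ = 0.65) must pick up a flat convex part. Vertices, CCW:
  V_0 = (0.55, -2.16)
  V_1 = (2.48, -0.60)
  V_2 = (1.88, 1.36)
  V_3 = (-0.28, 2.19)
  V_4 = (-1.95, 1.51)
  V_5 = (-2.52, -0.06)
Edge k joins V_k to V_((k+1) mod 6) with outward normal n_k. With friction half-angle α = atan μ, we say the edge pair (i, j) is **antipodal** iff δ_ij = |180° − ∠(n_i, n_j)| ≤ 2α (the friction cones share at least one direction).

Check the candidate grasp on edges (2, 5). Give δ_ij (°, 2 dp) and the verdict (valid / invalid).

α = atan 0.65 = 33.02°;  2α = 66.05°
edge 2: e_2 = (-2.16, +0.83);  n_2 = (+0.3587, +0.9335)
edge 5: e_5 = (+3.07, -2.10);  n_5 = (-0.5646, -0.8254)
∠(n_2, n_5) = 166.65°
δ = |180° − 166.65°| = 13.35°
13.35° ≤ 2α = 66.05°  →  valid

δ = 13.35°, valid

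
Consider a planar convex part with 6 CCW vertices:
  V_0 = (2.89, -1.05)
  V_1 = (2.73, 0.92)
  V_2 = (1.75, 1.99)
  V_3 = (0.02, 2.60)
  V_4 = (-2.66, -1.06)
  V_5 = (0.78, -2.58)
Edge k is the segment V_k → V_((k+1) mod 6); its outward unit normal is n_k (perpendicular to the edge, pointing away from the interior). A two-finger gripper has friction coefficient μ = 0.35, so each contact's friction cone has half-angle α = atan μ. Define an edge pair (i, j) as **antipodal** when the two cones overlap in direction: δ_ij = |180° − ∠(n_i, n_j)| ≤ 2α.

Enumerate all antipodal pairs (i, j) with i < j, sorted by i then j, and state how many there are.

α = atan 0.35 = 19.29°;  2α = 38.58°
n_0 = (+0.9967, +0.0810)
n_1 = (+0.7374, +0.6754)
n_2 = (+0.3325, +0.9431)
n_3 = (-0.8068, +0.5908)
n_4 = (-0.4042, -0.9147)
n_5 = (+0.5870, -0.8096)
  (0,1): δ = 142.16°  ·
  (0,2): δ = 114.07°  ·
  (0,3): δ = 40.86°  ·
  (0,4): δ = 61.52°  ·
  (0,5): δ = 121.30°  ·
  (1,2): δ = 151.91°  ·
  (1,3): δ = 78.70°  ·
  (1,4): δ = 23.68°  ✓
  (1,5): δ = 83.46°  ·
  (2,3): δ = 106.79°  ·
  (2,4): δ = 4.42°  ✓
  (2,5): δ = 55.37°  ·
  (3,4): δ = 77.63°  ·
  (3,5): δ = 17.84°  ✓
  (4,5): δ = 120.21°  ·
antipodal pairs: 3

count = 3; pairs: (1,4), (2,4), (3,5)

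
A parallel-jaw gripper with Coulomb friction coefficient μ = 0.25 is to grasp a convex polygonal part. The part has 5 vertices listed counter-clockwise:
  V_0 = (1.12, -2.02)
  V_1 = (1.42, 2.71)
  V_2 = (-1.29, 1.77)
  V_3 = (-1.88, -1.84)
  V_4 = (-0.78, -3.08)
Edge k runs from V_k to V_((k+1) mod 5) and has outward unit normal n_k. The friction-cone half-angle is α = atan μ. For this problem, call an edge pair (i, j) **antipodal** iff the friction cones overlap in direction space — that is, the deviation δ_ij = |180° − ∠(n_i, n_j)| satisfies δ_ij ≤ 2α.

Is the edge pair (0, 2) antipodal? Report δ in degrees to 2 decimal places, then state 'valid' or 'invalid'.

δ = 5.65°, valid

α = atan 0.25 = 14.04°;  2α = 28.07°
edge 0: e_0 = (+0.30, +4.73);  n_0 = (+0.9980, -0.0633)
edge 2: e_2 = (-0.59, -3.61);  n_2 = (-0.9869, +0.1613)
∠(n_0, n_2) = 174.35°
δ = |180° − 174.35°| = 5.65°
5.65° ≤ 2α = 28.07°  →  valid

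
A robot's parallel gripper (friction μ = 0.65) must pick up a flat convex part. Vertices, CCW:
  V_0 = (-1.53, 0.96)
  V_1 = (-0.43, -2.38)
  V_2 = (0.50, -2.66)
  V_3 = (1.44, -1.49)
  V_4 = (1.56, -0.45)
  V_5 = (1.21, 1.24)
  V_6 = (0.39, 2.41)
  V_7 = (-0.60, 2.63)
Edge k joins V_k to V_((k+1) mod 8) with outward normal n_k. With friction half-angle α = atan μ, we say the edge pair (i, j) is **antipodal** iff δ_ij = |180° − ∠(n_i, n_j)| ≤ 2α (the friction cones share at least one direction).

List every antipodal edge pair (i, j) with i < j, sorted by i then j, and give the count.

count = 13; pairs: (0,2), (0,3), (0,4), (0,5), (0,6), (1,4), (1,5), (1,6), (2,6), (2,7), (3,7), (4,7), (5,7)

α = atan 0.65 = 33.02°;  2α = 66.05°
n_0 = (-0.9498, -0.3128)
n_1 = (-0.2883, -0.9575)
n_2 = (+0.7796, -0.6263)
n_3 = (+0.9934, -0.1146)
n_4 = (+0.9792, +0.2028)
n_5 = (+0.8189, +0.5739)
n_6 = (+0.2169, +0.9762)
n_7 = (-0.8737, +0.4865)
  (0,1): δ = 124.98°  ·
  (0,2): δ = 57.01°  ✓
  (0,3): δ = 24.81°  ✓
  (0,4): δ = 6.53°  ✓
  (0,5): δ = 16.80°  ✓
  (0,6): δ = 59.24°  ✓
  (0,7): δ = 132.66°  ·
  (1,2): δ = 112.02°  ·
  (1,3): δ = 79.83°  ·
  (1,4): δ = 61.54°  ✓
  (1,5): δ = 38.22°  ✓
  (1,6): δ = 4.23°  ✓
  (1,7): δ = 77.64°  ·
  (2,3): δ = 147.80°  ·
  (2,4): δ = 129.52°  ·
  (2,5): δ = 106.20°  ·
  (2,6): δ = 63.75°  ✓
  (2,7): δ = 9.67°  ✓
  (3,4): δ = 161.72°  ·
  (3,5): δ = 138.39°  ·
  (3,6): δ = 95.95°  ·
  (3,7): δ = 22.53°  ✓
  (4,5): δ = 156.68°  ·
  (4,6): δ = 114.23°  ·
  (4,7): δ = 40.81°  ✓
  (5,6): δ = 137.55°  ·
  (5,7): δ = 64.14°  ✓
  (6,7): δ = 106.58°  ·
antipodal pairs: 13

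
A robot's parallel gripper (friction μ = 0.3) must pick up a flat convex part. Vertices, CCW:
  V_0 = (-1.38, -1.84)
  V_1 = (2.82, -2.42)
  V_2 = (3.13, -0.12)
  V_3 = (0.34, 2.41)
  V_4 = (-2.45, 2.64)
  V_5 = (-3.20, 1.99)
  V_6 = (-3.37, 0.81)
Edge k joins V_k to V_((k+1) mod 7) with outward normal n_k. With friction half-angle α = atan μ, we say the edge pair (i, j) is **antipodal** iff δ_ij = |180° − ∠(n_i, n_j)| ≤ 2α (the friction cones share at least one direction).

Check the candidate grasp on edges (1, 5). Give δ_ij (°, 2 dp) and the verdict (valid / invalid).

δ = 0.52°, valid

α = atan 0.3 = 16.70°;  2α = 33.40°
edge 1: e_1 = (+0.31, +2.30);  n_1 = (+0.9910, -0.1336)
edge 5: e_5 = (-0.17, -1.18);  n_5 = (-0.9898, +0.1426)
∠(n_1, n_5) = 179.48°
δ = |180° − 179.48°| = 0.52°
0.52° ≤ 2α = 33.40°  →  valid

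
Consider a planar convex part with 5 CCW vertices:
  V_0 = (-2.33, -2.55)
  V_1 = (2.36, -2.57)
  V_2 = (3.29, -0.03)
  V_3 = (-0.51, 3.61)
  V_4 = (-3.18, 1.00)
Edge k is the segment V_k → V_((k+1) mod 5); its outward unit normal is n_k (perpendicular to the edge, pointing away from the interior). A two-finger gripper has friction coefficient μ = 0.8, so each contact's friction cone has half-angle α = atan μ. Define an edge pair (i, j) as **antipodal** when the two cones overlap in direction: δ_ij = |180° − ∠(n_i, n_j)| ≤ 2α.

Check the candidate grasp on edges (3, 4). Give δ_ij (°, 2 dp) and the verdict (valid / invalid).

δ = 120.88°, invalid

α = atan 0.8 = 38.66°;  2α = 77.32°
edge 3: e_3 = (-2.67, -2.61);  n_3 = (-0.6990, +0.7151)
edge 4: e_4 = (+0.85, -3.55);  n_4 = (-0.9725, -0.2329)
∠(n_3, n_4) = 59.12°
δ = |180° − 59.12°| = 120.88°
120.88° > 2α = 77.32°  →  invalid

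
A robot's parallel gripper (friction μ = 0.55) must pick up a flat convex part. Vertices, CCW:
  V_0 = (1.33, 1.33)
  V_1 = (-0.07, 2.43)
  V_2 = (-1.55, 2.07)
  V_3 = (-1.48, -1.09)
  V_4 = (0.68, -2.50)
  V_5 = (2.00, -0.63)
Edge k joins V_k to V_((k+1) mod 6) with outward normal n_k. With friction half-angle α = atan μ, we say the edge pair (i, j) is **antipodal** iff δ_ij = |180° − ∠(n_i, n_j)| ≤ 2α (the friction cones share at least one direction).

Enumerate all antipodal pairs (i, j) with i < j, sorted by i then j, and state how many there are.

α = atan 0.55 = 28.81°;  2α = 57.62°
n_0 = (+0.6178, +0.7863)
n_1 = (-0.2364, +0.9717)
n_2 = (-0.9998, -0.0221)
n_3 = (-0.5466, -0.8374)
n_4 = (+0.8170, -0.5767)
n_5 = (+0.9462, +0.3235)
  (0,1): δ = 128.17°  ·
  (0,2): δ = 50.57°  ✓
  (0,3): δ = 5.02°  ✓
  (0,4): δ = 92.94°  ·
  (0,5): δ = 147.03°  ·
  (1,2): δ = 102.40°  ·
  (1,3): δ = 46.81°  ✓
  (1,4): δ = 41.11°  ✓
  (1,5): δ = 95.20°  ·
  (2,3): δ = 124.40°  ·
  (2,4): δ = 36.49°  ✓
  (2,5): δ = 17.60°  ✓
  (3,4): δ = 92.08°  ·
  (3,5): δ = 37.99°  ✓
  (4,5): δ = 125.91°  ·
antipodal pairs: 7

count = 7; pairs: (0,2), (0,3), (1,3), (1,4), (2,4), (2,5), (3,5)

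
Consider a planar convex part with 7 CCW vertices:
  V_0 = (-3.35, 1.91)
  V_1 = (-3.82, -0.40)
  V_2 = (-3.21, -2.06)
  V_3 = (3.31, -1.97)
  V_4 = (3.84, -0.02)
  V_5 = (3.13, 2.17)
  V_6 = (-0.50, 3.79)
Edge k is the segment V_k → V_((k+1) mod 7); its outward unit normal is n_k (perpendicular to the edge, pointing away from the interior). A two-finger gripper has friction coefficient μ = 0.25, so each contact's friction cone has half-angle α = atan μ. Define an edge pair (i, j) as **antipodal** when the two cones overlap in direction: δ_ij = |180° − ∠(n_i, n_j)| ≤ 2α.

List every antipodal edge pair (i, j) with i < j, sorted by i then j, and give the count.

count = 3; pairs: (0,3), (1,4), (2,5)

α = atan 0.25 = 14.04°;  2α = 28.07°
n_0 = (-0.9799, +0.1994)
n_1 = (-0.9386, -0.3449)
n_2 = (+0.0138, -0.9999)
n_3 = (+0.9650, -0.2623)
n_4 = (+0.9513, +0.3084)
n_5 = (+0.4075, +0.9132)
n_6 = (-0.5506, +0.8347)
  (0,1): δ = 148.32°  ·
  (0,2): δ = 77.71°  ·
  (0,3): δ = 3.70°  ✓
  (0,4): δ = 29.46°  ·
  (0,5): δ = 77.45°  ·
  (0,6): δ = 134.91°  ·
  (1,2): δ = 109.39°  ·
  (1,3): δ = 35.38°  ·
  (1,4): δ = 2.21°  ✓
  (1,5): δ = 45.77°  ·
  (1,6): δ = 103.23°  ·
  (2,3): δ = 106.00°  ·
  (2,4): δ = 72.83°  ·
  (2,5): δ = 24.84°  ✓
  (2,6): δ = 32.62°  ·
  (3,4): δ = 146.83°  ·
  (3,5): δ = 98.84°  ·
  (3,6): δ = 41.38°  ·
  (4,5): δ = 132.01°  ·
  (4,6): δ = 74.55°  ·
  (5,6): δ = 122.54°  ·
antipodal pairs: 3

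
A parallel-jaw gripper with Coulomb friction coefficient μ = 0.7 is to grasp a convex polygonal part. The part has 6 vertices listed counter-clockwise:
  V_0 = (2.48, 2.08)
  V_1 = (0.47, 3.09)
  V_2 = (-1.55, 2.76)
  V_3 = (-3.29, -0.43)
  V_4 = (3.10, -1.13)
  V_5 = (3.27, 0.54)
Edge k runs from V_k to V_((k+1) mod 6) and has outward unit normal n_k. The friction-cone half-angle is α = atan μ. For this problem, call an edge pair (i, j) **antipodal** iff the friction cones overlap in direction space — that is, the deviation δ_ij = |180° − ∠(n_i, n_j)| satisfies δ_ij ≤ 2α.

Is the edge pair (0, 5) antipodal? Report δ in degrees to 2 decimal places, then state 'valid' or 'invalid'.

δ = 143.84°, invalid

α = atan 0.7 = 34.99°;  2α = 69.98°
edge 0: e_0 = (-2.01, +1.01);  n_0 = (+0.4490, +0.8935)
edge 5: e_5 = (-0.79, +1.54);  n_5 = (+0.8898, +0.4564)
∠(n_0, n_5) = 36.16°
δ = |180° − 36.16°| = 143.84°
143.84° > 2α = 69.98°  →  invalid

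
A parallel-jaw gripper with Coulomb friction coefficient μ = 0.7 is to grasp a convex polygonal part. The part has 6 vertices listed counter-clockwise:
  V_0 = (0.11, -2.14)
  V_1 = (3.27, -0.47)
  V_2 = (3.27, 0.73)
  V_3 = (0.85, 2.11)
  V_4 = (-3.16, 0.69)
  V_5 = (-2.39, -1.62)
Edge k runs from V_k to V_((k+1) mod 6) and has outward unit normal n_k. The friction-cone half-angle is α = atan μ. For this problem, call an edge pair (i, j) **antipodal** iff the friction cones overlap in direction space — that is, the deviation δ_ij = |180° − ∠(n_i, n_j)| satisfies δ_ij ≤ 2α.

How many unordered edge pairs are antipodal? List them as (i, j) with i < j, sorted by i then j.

α = atan 0.7 = 34.99°;  2α = 69.98°
n_0 = (+0.4672, -0.8841)
n_1 = (+1.0000, -0.0000)
n_2 = (+0.4954, +0.8687)
n_3 = (-0.3338, +0.9426)
n_4 = (-0.9487, -0.3162)
n_5 = (-0.2036, -0.9790)
  (0,1): δ = 117.86°  ·
  (0,2): δ = 57.55°  ✓
  (0,3): δ = 8.36°  ✓
  (0,4): δ = 80.58°  ·
  (0,5): δ = 140.39°  ·
  (1,2): δ = 119.69°  ·
  (1,3): δ = 70.50°  ·
  (1,4): δ = 18.43°  ✓
  (1,5): δ = 78.25°  ·
  (2,3): δ = 130.81°  ·
  (2,4): δ = 41.87°  ✓
  (2,5): δ = 17.94°  ✓
  (3,4): δ = 91.06°  ·
  (3,5): δ = 31.25°  ✓
  (4,5): δ = 120.18°  ·
antipodal pairs: 6

count = 6; pairs: (0,2), (0,3), (1,4), (2,4), (2,5), (3,5)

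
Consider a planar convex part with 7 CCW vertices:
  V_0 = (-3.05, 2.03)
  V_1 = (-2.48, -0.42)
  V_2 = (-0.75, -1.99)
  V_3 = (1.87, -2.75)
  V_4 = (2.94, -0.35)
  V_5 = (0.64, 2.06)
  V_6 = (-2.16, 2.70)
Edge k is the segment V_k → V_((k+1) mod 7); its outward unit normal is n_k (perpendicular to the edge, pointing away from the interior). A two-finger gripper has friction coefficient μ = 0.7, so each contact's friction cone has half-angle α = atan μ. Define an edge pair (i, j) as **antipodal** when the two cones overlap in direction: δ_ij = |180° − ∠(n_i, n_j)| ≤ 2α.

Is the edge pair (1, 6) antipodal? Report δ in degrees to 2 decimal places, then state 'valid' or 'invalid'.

α = atan 0.7 = 34.99°;  2α = 69.98°
edge 1: e_1 = (+1.73, -1.57);  n_1 = (-0.6720, -0.7405)
edge 6: e_6 = (-0.89, -0.67);  n_6 = (-0.6014, +0.7989)
∠(n_1, n_6) = 100.80°
δ = |180° − 100.80°| = 79.20°
79.20° > 2α = 69.98°  →  invalid

δ = 79.20°, invalid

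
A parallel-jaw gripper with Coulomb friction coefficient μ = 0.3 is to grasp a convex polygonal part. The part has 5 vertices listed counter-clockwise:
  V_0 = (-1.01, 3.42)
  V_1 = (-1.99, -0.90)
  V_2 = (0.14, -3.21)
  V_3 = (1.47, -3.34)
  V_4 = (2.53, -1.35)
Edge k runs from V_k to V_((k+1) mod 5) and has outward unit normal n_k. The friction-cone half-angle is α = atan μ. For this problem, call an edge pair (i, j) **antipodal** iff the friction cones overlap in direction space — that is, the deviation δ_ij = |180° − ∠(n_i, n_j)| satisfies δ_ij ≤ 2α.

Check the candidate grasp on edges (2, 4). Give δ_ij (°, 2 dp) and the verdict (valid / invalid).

α = atan 0.3 = 16.70°;  2α = 33.40°
edge 2: e_2 = (+1.33, -0.13);  n_2 = (-0.0973, -0.9953)
edge 4: e_4 = (-3.54, +4.77);  n_4 = (+0.8030, +0.5960)
∠(n_2, n_4) = 132.16°
δ = |180° − 132.16°| = 47.84°
47.84° > 2α = 33.40°  →  invalid

δ = 47.84°, invalid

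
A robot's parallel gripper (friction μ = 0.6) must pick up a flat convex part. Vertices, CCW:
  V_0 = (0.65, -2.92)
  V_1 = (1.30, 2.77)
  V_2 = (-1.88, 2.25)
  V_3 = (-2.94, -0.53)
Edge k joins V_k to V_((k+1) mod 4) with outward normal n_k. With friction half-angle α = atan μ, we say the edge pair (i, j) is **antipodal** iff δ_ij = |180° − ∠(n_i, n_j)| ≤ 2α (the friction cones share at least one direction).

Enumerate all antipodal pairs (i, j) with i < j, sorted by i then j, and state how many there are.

α = atan 0.6 = 30.96°;  2α = 61.93°
n_0 = (+0.9935, -0.1135)
n_1 = (-0.1614, +0.9869)
n_2 = (-0.9344, +0.3563)
n_3 = (-0.5542, -0.8324)
  (0,1): δ = 74.20°  ·
  (0,2): δ = 14.35°  ✓
  (0,3): δ = 62.86°  ·
  (1,2): δ = 120.16°  ·
  (1,3): δ = 42.94°  ✓
  (2,3): δ = 102.78°  ·
antipodal pairs: 2

count = 2; pairs: (0,2), (1,3)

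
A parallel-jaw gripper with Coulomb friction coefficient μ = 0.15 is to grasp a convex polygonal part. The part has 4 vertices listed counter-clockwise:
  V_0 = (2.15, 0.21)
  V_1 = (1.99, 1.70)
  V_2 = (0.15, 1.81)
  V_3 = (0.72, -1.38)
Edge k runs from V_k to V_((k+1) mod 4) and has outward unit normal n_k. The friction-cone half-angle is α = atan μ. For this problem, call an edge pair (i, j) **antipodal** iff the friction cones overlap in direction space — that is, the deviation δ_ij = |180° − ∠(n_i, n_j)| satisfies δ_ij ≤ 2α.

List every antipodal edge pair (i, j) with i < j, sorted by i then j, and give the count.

α = atan 0.15 = 8.53°;  2α = 17.06°
n_0 = (+0.9943, +0.1068)
n_1 = (+0.0597, +0.9982)
n_2 = (-0.9844, -0.1759)
n_3 = (+0.7435, -0.6687)
  (0,1): δ = 99.55°  ·
  (0,2): δ = 4.00°  ✓
  (0,3): δ = 131.90°  ·
  (1,2): δ = 76.45°  ·
  (1,3): δ = 51.45°  ·
  (2,3): δ = 52.10°  ·
antipodal pairs: 1

count = 1; pairs: (0,2)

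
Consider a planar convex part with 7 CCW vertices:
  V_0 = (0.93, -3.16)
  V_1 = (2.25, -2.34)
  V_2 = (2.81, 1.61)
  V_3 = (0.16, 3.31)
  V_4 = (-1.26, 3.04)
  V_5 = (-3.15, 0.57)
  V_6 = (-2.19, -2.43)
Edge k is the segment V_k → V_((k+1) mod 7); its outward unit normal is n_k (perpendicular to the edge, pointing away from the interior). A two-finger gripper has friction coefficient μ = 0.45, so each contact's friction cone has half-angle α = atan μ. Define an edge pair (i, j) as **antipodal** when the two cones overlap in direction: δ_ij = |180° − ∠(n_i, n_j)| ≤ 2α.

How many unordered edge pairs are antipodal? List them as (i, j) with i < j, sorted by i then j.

count = 7; pairs: (0,3), (0,4), (1,4), (1,5), (2,5), (2,6), (3,6)

α = atan 0.45 = 24.23°;  2α = 48.46°
n_0 = (+0.5277, -0.8494)
n_1 = (+0.9901, -0.1404)
n_2 = (+0.5400, +0.8417)
n_3 = (-0.1868, +0.9824)
n_4 = (-0.7942, +0.6077)
n_5 = (-0.9524, -0.3048)
n_6 = (-0.2278, -0.9737)
  (0,1): δ = 129.92°  ·
  (0,2): δ = 64.53°  ·
  (0,3): δ = 21.08°  ✓
  (0,4): δ = 20.73°  ✓
  (0,5): δ = 75.90°  ·
  (0,6): δ = 134.98°  ·
  (1,2): δ = 114.61°  ·
  (1,3): δ = 71.17°  ·
  (1,4): δ = 29.35°  ✓
  (1,5): δ = 25.81°  ✓
  (1,6): δ = 84.90°  ·
  (2,3): δ = 136.55°  ·
  (2,4): δ = 94.74°  ·
  (2,5): δ = 39.57°  ✓
  (2,6): δ = 19.51°  ✓
  (3,4): δ = 138.19°  ·
  (3,5): δ = 83.02°  ·
  (3,6): δ = 23.93°  ✓
  (4,5): δ = 124.83°  ·
  (4,6): δ = 65.75°  ·
  (5,6): δ = 120.91°  ·
antipodal pairs: 7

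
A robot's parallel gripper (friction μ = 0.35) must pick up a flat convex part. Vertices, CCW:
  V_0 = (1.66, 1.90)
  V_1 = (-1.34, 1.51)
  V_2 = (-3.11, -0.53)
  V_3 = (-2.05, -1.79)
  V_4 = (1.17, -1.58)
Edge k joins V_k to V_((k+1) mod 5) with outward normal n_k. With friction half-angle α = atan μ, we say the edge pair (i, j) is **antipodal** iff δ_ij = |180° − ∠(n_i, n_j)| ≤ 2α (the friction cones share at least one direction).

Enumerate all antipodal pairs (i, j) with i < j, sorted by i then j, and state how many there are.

count = 2; pairs: (0,3), (1,4)

α = atan 0.35 = 19.29°;  2α = 38.58°
n_0 = (-0.1289, +0.9917)
n_1 = (-0.7553, +0.6554)
n_2 = (-0.7652, -0.6438)
n_3 = (+0.0651, -0.9979)
n_4 = (+0.9902, -0.1394)
  (0,1): δ = 138.35°  ·
  (0,2): δ = 57.33°  ·
  (0,3): δ = 3.68°  ✓
  (0,4): δ = 74.58°  ·
  (1,2): δ = 98.98°  ·
  (1,3): δ = 45.32°  ·
  (1,4): δ = 32.93°  ✓
  (2,3): δ = 126.34°  ·
  (2,4): δ = 48.09°  ·
  (3,4): δ = 101.75°  ·
antipodal pairs: 2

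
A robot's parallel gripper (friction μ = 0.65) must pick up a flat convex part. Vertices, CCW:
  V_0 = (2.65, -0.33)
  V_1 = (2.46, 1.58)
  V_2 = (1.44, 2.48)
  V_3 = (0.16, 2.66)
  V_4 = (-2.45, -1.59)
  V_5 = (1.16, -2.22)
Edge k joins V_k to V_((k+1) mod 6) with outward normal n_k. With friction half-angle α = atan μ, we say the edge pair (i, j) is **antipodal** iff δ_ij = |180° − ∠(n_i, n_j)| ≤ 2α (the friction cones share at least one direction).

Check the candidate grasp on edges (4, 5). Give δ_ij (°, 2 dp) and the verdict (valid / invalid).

δ = 118.35°, invalid

α = atan 0.65 = 33.02°;  2α = 66.05°
edge 4: e_4 = (+3.61, -0.63);  n_4 = (-0.1719, -0.9851)
edge 5: e_5 = (+1.49, +1.89);  n_5 = (+0.7853, -0.6191)
∠(n_4, n_5) = 61.65°
δ = |180° − 61.65°| = 118.35°
118.35° > 2α = 66.05°  →  invalid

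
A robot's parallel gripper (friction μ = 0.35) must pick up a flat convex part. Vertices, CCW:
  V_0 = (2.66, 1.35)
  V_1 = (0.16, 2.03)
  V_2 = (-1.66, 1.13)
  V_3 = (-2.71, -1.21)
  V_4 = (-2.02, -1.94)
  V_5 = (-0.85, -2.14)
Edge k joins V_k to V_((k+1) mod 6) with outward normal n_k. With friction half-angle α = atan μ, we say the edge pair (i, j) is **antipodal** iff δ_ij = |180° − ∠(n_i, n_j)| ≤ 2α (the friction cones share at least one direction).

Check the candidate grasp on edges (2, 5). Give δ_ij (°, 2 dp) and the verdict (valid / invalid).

α = atan 0.35 = 19.29°;  2α = 38.58°
edge 2: e_2 = (-1.05, -2.34);  n_2 = (-0.9124, +0.4094)
edge 5: e_5 = (+3.51, +3.49);  n_5 = (+0.7051, -0.7091)
∠(n_2, n_5) = 159.00°
δ = |180° − 159.00°| = 21.00°
21.00° ≤ 2α = 38.58°  →  valid

δ = 21.00°, valid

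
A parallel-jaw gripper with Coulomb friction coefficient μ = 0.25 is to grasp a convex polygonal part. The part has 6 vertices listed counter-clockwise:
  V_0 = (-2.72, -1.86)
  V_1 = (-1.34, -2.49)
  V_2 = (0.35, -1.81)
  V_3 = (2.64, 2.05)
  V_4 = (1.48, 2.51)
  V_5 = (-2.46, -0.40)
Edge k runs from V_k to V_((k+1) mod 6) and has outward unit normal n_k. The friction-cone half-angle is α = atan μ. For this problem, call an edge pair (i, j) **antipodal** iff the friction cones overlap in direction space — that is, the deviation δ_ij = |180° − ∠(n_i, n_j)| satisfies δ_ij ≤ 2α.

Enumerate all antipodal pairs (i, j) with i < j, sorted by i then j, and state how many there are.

count = 4; pairs: (0,3), (1,4), (2,4), (2,5)

α = atan 0.25 = 14.04°;  2α = 28.07°
n_0 = (-0.4153, -0.9097)
n_1 = (+0.3733, -0.9277)
n_2 = (+0.8600, -0.5102)
n_3 = (+0.3686, +0.9296)
n_4 = (-0.5941, +0.8044)
n_5 = (-0.9845, +0.1753)
  (0,1): δ = 133.54°  ·
  (0,2): δ = 96.14°  ·
  (0,3): δ = 2.91°  ✓
  (0,4): δ = 60.99°  ·
  (0,5): δ = 104.44°  ·
  (1,2): δ = 142.60°  ·
  (1,3): δ = 43.55°  ·
  (1,4): δ = 14.53°  ✓
  (1,5): δ = 57.98°  ·
  (2,3): δ = 80.95°  ·
  (2,4): δ = 22.87°  ✓
  (2,5): δ = 20.58°  ✓
  (3,4): δ = 121.92°  ·
  (3,5): δ = 78.47°  ·
  (4,5): δ = 136.55°  ·
antipodal pairs: 4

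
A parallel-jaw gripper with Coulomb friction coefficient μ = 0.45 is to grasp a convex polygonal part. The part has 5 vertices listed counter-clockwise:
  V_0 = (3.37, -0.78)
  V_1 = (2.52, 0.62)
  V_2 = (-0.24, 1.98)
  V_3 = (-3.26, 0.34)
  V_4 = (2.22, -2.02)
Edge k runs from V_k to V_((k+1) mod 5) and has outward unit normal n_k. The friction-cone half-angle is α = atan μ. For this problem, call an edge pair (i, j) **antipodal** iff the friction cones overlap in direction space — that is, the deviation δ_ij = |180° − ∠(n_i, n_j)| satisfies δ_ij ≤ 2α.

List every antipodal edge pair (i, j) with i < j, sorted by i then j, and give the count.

α = atan 0.45 = 24.23°;  2α = 48.46°
n_0 = (+0.8548, +0.5190)
n_1 = (+0.4420, +0.8970)
n_2 = (-0.4772, +0.8788)
n_3 = (-0.3955, -0.9185)
n_4 = (+0.7332, -0.6800)
  (0,1): δ = 147.50°  ·
  (0,2): δ = 92.76°  ·
  (0,3): δ = 35.44°  ✓
  (0,4): δ = 105.89°  ·
  (1,2): δ = 125.26°  ·
  (1,3): δ = 2.93°  ✓
  (1,4): δ = 73.39°  ·
  (2,3): δ = 51.80°  ·
  (2,4): δ = 18.65°  ✓
  (3,4): δ = 109.54°  ·
antipodal pairs: 3

count = 3; pairs: (0,3), (1,3), (2,4)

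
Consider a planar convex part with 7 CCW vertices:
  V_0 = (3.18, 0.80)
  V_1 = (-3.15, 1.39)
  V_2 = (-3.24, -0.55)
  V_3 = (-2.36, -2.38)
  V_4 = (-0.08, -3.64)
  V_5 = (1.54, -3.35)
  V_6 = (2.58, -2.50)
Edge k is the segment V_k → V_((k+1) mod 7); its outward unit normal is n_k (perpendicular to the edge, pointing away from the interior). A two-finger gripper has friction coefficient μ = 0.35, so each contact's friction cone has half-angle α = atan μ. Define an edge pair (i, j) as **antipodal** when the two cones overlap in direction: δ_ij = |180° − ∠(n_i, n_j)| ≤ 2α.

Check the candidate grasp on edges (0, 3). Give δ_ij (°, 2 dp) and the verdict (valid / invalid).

α = atan 0.35 = 19.29°;  2α = 38.58°
edge 0: e_0 = (-6.33, +0.59);  n_0 = (+0.0928, +0.9957)
edge 3: e_3 = (+2.28, -1.26);  n_3 = (-0.4837, -0.8752)
∠(n_0, n_3) = 156.40°
δ = |180° − 156.40°| = 23.60°
23.60° ≤ 2α = 38.58°  →  valid

δ = 23.60°, valid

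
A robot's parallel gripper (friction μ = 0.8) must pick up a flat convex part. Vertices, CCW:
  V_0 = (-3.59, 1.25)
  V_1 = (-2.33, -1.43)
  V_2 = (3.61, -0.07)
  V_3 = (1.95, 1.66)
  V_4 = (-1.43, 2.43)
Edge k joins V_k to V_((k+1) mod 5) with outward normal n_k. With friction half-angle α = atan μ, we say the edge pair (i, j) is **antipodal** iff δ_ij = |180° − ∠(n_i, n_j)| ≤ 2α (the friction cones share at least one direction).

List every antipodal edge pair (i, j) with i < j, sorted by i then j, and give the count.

count = 5; pairs: (0,2), (0,3), (1,2), (1,3), (1,4)

α = atan 0.8 = 38.66°;  2α = 77.32°
n_0 = (-0.9050, -0.4255)
n_1 = (+0.2232, -0.9748)
n_2 = (+0.7216, +0.6924)
n_3 = (+0.2221, +0.9750)
n_4 = (-0.4794, +0.8776)
  (0,1): δ = 102.28°  ·
  (0,2): δ = 18.64°  ✓
  (0,3): δ = 51.99°  ✓
  (0,4): δ = 93.47°  ·
  (1,2): δ = 59.08°  ✓
  (1,3): δ = 25.73°  ✓
  (1,4): δ = 15.75°  ✓
  (2,3): δ = 146.65°  ·
  (2,4): δ = 105.17°  ·
  (3,4): δ = 138.52°  ·
antipodal pairs: 5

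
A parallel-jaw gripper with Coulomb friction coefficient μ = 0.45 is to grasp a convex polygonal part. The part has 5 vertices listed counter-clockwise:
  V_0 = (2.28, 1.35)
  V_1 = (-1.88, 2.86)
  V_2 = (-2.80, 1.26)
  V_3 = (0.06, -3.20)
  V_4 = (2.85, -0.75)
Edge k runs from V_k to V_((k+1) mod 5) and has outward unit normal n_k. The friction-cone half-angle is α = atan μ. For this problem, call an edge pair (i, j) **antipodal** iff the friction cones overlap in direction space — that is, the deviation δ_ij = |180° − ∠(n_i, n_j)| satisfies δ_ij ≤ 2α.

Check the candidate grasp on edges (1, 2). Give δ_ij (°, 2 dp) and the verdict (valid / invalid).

δ = 117.43°, invalid

α = atan 0.45 = 24.23°;  2α = 48.46°
edge 1: e_1 = (-0.92, -1.60);  n_1 = (-0.8669, +0.4985)
edge 2: e_2 = (+2.86, -4.46);  n_2 = (-0.8418, -0.5398)
∠(n_1, n_2) = 62.57°
δ = |180° − 62.57°| = 117.43°
117.43° > 2α = 48.46°  →  invalid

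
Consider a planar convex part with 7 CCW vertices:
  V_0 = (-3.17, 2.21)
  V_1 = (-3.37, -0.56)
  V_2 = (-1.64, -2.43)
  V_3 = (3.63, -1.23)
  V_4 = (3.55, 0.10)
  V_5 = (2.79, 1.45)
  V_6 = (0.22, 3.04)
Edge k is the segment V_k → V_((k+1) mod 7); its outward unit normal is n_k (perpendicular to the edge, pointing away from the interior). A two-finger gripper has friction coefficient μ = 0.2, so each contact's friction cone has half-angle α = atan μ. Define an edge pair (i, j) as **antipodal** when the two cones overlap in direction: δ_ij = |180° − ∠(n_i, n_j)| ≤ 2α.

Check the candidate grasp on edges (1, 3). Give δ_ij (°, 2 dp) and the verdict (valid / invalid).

δ = 39.33°, invalid

α = atan 0.2 = 11.31°;  2α = 22.62°
edge 1: e_1 = (+1.73, -1.87);  n_1 = (-0.7341, -0.6791)
edge 3: e_3 = (-0.08, +1.33);  n_3 = (+0.9982, +0.0600)
∠(n_1, n_3) = 140.67°
δ = |180° − 140.67°| = 39.33°
39.33° > 2α = 22.62°  →  invalid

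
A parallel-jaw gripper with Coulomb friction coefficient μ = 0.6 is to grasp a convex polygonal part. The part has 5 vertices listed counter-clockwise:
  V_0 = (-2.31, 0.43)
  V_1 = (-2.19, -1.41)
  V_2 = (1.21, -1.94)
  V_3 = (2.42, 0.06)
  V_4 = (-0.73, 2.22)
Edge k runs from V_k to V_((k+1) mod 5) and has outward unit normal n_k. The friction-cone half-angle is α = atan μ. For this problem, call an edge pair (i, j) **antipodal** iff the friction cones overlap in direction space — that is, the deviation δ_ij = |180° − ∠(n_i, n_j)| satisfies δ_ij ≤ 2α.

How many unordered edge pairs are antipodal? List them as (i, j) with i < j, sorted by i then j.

α = atan 0.6 = 30.96°;  2α = 61.93°
n_0 = (-0.9979, -0.0651)
n_1 = (-0.1540, -0.9881)
n_2 = (+0.8556, -0.5176)
n_3 = (+0.5655, +0.8247)
n_4 = (-0.7497, +0.6618)
  (0,1): δ = 102.59°  ·
  (0,2): δ = 34.91°  ✓
  (0,3): δ = 51.83°  ✓
  (0,4): δ = 134.83°  ·
  (1,2): δ = 112.31°  ·
  (1,3): δ = 25.58°  ✓
  (1,4): δ = 57.43°  ✓
  (2,3): δ = 93.27°  ·
  (2,4): δ = 10.26°  ✓
  (3,4): δ = 97.00°  ·
antipodal pairs: 5

count = 5; pairs: (0,2), (0,3), (1,3), (1,4), (2,4)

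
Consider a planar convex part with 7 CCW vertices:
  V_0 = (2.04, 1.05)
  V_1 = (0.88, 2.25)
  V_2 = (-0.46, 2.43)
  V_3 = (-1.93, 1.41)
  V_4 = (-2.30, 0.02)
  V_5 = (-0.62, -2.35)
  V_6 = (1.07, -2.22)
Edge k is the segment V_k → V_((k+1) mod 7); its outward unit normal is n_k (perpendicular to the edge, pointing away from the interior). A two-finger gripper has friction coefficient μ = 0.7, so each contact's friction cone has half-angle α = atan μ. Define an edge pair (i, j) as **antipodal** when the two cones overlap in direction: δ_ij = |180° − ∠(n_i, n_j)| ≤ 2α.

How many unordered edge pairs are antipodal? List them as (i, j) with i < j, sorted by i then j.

count = 9; pairs: (0,3), (0,4), (0,5), (1,4), (1,5), (2,5), (2,6), (3,6), (4,6)

α = atan 0.7 = 34.99°;  2α = 69.98°
n_0 = (+0.7190, +0.6950)
n_1 = (+0.1331, +0.9911)
n_2 = (-0.5701, +0.8216)
n_3 = (-0.9664, +0.2572)
n_4 = (-0.8158, -0.5783)
n_5 = (+0.0767, -0.9971)
n_6 = (+0.9587, -0.2844)
  (0,1): δ = 141.68°  ·
  (0,2): δ = 99.27°  ·
  (0,3): δ = 58.93°  ✓
  (0,4): δ = 8.70°  ✓
  (0,5): δ = 50.37°  ✓
  (0,6): δ = 119.45°  ·
  (1,2): δ = 137.59°  ·
  (1,3): δ = 97.26°  ·
  (1,4): δ = 47.02°  ✓
  (1,5): δ = 12.05°  ✓
  (1,6): δ = 81.13°  ·
  (2,3): δ = 139.66°  ·
  (2,4): δ = 89.42°  ·
  (2,5): δ = 30.36°  ✓
  (2,6): δ = 38.72°  ✓
  (3,4): δ = 129.76°  ·
  (3,5): δ = 70.70°  ·
  (3,6): δ = 1.62°  ✓
  (4,5): δ = 120.93°  ·
  (4,6): δ = 51.85°  ✓
  (5,6): δ = 110.92°  ·
antipodal pairs: 9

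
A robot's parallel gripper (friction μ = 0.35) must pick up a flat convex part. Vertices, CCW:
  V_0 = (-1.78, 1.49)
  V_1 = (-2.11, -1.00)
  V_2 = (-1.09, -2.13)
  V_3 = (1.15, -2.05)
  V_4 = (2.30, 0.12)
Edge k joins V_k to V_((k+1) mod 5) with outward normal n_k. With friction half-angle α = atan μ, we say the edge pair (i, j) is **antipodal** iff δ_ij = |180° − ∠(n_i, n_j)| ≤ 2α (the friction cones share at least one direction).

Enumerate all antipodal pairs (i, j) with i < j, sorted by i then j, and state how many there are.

α = atan 0.35 = 19.29°;  2α = 38.58°
n_0 = (-0.9913, +0.1314)
n_1 = (-0.7423, -0.6701)
n_2 = (+0.0357, -0.9994)
n_3 = (+0.8836, -0.4683)
n_4 = (+0.3183, +0.9480)
  (0,1): δ = 130.38°  ·
  (0,2): δ = 80.41°  ·
  (0,3): δ = 20.37°  ✓
  (0,4): δ = 78.99°  ·
  (1,2): δ = 130.03°  ·
  (1,3): δ = 69.99°  ·
  (1,4): δ = 29.37°  ✓
  (2,3): δ = 119.97°  ·
  (2,4): δ = 20.61°  ✓
  (3,4): δ = 80.64°  ·
antipodal pairs: 3

count = 3; pairs: (0,3), (1,4), (2,4)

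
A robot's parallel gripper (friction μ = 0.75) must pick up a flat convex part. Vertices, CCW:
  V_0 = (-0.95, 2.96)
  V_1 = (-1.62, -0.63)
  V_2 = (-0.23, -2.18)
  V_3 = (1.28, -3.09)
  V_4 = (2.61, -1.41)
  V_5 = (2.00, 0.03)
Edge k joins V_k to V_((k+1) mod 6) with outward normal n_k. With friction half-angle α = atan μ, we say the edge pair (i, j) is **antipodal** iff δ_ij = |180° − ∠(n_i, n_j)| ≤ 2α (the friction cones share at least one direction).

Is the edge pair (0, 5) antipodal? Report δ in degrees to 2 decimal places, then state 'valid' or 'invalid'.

δ = 55.77°, valid

α = atan 0.75 = 36.87°;  2α = 73.74°
edge 0: e_0 = (-0.67, -3.59);  n_0 = (-0.9830, +0.1835)
edge 5: e_5 = (-2.95, +2.93);  n_5 = (+0.7047, +0.7095)
∠(n_0, n_5) = 124.23°
δ = |180° − 124.23°| = 55.77°
55.77° ≤ 2α = 73.74°  →  valid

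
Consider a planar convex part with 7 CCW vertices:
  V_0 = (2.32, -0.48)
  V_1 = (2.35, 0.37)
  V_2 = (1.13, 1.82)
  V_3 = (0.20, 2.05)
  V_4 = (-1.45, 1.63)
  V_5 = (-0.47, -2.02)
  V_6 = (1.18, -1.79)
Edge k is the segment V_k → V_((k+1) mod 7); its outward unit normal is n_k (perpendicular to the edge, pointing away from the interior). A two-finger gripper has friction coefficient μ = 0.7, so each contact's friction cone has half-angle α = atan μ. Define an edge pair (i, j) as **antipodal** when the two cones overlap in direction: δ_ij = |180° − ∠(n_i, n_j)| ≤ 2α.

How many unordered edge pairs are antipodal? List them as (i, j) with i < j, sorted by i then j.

count = 9; pairs: (0,4), (1,4), (1,5), (2,4), (2,5), (2,6), (3,5), (3,6), (4,6)

α = atan 0.7 = 34.99°;  2α = 69.98°
n_0 = (+0.9994, -0.0353)
n_1 = (+0.7652, +0.6438)
n_2 = (+0.2401, +0.9708)
n_3 = (-0.2467, +0.9691)
n_4 = (-0.9658, -0.2593)
n_5 = (+0.1381, -0.9904)
n_6 = (+0.7544, -0.6565)
  (0,1): δ = 137.90°  ·
  (0,2): δ = 101.87°  ·
  (0,3): δ = 73.70°  ·
  (0,4): δ = 17.05°  ✓
  (0,5): δ = 99.96°  ·
  (0,6): δ = 140.99°  ·
  (1,2): δ = 143.97°  ·
  (1,3): δ = 115.80°  ·
  (1,4): δ = 25.05°  ✓
  (1,5): δ = 57.86°  ✓
  (1,6): δ = 98.89°  ·
  (2,3): δ = 151.83°  ·
  (2,4): δ = 61.08°  ✓
  (2,5): δ = 21.83°  ✓
  (2,6): δ = 62.86°  ✓
  (3,4): δ = 89.25°  ·
  (3,5): δ = 6.35°  ✓
  (3,6): δ = 34.69°  ✓
  (4,5): δ = 97.09°  ·
  (4,6): δ = 56.06°  ✓
  (5,6): δ = 138.97°  ·
antipodal pairs: 9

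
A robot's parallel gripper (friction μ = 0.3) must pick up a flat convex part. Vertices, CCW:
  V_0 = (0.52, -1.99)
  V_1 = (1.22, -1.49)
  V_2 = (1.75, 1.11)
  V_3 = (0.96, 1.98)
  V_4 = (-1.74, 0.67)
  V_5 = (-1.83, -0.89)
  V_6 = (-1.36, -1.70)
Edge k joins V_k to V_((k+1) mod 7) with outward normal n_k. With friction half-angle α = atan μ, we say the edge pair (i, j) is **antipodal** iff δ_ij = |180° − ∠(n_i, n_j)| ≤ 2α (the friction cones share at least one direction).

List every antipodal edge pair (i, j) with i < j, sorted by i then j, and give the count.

count = 3; pairs: (0,3), (1,4), (2,5)

α = atan 0.3 = 16.70°;  2α = 33.40°
n_0 = (+0.5812, -0.8137)
n_1 = (+0.9798, -0.1997)
n_2 = (+0.7403, +0.6722)
n_3 = (-0.4365, +0.8997)
n_4 = (-0.9983, +0.0576)
n_5 = (-0.8649, -0.5019)
n_6 = (-0.1525, -0.9883)
  (0,1): δ = 137.06°  ·
  (0,2): δ = 83.30°  ·
  (0,3): δ = 9.66°  ✓
  (0,4): δ = 51.16°  ·
  (0,5): δ = 84.59°  ·
  (0,6): δ = 135.69°  ·
  (1,2): δ = 126.24°  ·
  (1,3): δ = 52.60°  ·
  (1,4): δ = 8.22°  ✓
  (1,5): δ = 41.65°  ·
  (1,6): δ = 92.75°  ·
  (2,3): δ = 106.36°  ·
  (2,4): δ = 45.54°  ·
  (2,5): δ = 12.12°  ✓
  (2,6): δ = 38.99°  ·
  (3,4): δ = 119.18°  ·
  (3,5): δ = 85.76°  ·
  (3,6): δ = 34.65°  ·
  (4,5): δ = 146.57°  ·
  (4,6): δ = 95.47°  ·
  (5,6): δ = 128.89°  ·
antipodal pairs: 3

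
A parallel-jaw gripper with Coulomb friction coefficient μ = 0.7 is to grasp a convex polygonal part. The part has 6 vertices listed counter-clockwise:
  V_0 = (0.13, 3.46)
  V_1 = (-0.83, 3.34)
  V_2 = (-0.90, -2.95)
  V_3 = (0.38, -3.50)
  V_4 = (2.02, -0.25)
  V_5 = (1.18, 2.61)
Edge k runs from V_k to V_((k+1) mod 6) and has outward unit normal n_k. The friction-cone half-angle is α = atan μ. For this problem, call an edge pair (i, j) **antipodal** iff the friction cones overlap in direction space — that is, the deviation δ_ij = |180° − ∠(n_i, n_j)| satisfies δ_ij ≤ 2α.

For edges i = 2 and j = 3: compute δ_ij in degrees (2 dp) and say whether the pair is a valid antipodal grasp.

α = atan 0.7 = 34.99°;  2α = 69.98°
edge 2: e_2 = (+1.28, -0.55);  n_2 = (-0.3948, -0.9188)
edge 3: e_3 = (+1.64, +3.25);  n_3 = (+0.8928, -0.4505)
∠(n_2, n_3) = 86.48°
δ = |180° − 86.48°| = 93.52°
93.52° > 2α = 69.98°  →  invalid

δ = 93.52°, invalid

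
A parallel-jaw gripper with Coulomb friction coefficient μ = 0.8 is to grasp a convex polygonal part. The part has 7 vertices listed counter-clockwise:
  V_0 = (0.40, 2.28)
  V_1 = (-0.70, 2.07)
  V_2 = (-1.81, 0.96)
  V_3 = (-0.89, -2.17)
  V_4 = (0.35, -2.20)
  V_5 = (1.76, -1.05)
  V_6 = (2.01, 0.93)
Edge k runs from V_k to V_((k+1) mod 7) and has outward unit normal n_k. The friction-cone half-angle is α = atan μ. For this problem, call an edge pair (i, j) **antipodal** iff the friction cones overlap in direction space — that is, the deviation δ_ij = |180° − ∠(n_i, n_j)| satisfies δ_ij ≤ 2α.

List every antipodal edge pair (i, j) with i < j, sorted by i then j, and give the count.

count = 10; pairs: (0,3), (0,4), (0,5), (1,3), (1,4), (1,5), (2,4), (2,5), (2,6), (3,6)

α = atan 0.8 = 38.66°;  2α = 77.32°
n_0 = (-0.1875, +0.9823)
n_1 = (-0.7071, +0.7071)
n_2 = (-0.9594, -0.2820)
n_3 = (-0.0242, -0.9997)
n_4 = (+0.6320, -0.7749)
n_5 = (+0.9921, -0.1253)
n_6 = (+0.6425, +0.7663)
  (0,1): δ = 145.81°  ·
  (0,2): δ = 84.43°  ·
  (0,3): δ = 12.19°  ✓
  (0,4): δ = 28.39°  ✓
  (0,5): δ = 72.00°  ✓
  (0,6): δ = 129.21°  ·
  (1,2): δ = 118.62°  ·
  (1,3): δ = 46.39°  ✓
  (1,4): δ = 5.80°  ✓
  (1,5): δ = 37.80°  ✓
  (1,6): δ = 95.02°  ·
  (2,3): δ = 107.77°  ·
  (2,4): δ = 67.18°  ✓
  (2,5): δ = 23.58°  ✓
  (2,6): δ = 33.64°  ✓
  (3,4): δ = 139.41°  ·
  (3,5): δ = 95.81°  ·
  (3,6): δ = 38.59°  ✓
  (4,5): δ = 136.40°  ·
  (4,6): δ = 79.18°  ·
  (5,6): δ = 122.78°  ·
antipodal pairs: 10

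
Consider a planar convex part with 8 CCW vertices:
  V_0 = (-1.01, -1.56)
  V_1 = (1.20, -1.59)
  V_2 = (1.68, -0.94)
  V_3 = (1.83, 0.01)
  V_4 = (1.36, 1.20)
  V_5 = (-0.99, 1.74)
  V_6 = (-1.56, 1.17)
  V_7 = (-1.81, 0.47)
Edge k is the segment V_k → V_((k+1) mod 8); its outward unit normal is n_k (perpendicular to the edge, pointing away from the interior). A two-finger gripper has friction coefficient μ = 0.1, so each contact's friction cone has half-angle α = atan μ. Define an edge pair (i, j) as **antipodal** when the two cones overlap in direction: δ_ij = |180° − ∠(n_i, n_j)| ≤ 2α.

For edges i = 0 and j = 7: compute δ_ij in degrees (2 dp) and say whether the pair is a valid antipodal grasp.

δ = 112.29°, invalid

α = atan 0.1 = 5.71°;  2α = 11.42°
edge 0: e_0 = (+2.21, -0.03);  n_0 = (-0.0136, -0.9999)
edge 7: e_7 = (+0.80, -2.03);  n_7 = (-0.9304, -0.3666)
∠(n_0, n_7) = 67.71°
δ = |180° − 67.71°| = 112.29°
112.29° > 2α = 11.42°  →  invalid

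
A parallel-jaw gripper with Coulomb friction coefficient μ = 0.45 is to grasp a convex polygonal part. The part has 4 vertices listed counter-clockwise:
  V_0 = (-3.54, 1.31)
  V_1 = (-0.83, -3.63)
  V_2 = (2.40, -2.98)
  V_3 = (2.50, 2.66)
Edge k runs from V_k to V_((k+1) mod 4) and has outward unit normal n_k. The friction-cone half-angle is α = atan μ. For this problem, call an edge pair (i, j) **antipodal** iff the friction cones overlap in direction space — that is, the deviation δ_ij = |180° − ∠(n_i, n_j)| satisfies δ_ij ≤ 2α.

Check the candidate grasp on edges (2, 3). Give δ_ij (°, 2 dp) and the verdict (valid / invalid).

α = atan 0.45 = 24.23°;  2α = 48.46°
edge 2: e_2 = (+0.10, +5.64);  n_2 = (+0.9998, -0.0177)
edge 3: e_3 = (-6.04, -1.35);  n_3 = (-0.2181, +0.9759)
∠(n_2, n_3) = 103.61°
δ = |180° − 103.61°| = 76.39°
76.39° > 2α = 48.46°  →  invalid

δ = 76.39°, invalid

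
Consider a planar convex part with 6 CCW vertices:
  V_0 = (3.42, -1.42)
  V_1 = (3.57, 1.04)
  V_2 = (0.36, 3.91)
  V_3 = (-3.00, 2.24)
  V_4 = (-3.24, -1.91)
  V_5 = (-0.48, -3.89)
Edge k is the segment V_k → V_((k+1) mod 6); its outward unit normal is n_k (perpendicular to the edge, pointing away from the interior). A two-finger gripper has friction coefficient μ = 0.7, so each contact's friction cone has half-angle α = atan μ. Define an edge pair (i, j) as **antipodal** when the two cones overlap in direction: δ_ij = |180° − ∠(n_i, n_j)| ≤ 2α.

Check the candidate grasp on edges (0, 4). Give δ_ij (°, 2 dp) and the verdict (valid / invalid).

δ = 57.83°, valid

α = atan 0.7 = 34.99°;  2α = 69.98°
edge 0: e_0 = (+0.15, +2.46);  n_0 = (+0.9981, -0.0609)
edge 4: e_4 = (+2.76, -1.98);  n_4 = (-0.5829, -0.8125)
∠(n_0, n_4) = 122.17°
δ = |180° − 122.17°| = 57.83°
57.83° ≤ 2α = 69.98°  →  valid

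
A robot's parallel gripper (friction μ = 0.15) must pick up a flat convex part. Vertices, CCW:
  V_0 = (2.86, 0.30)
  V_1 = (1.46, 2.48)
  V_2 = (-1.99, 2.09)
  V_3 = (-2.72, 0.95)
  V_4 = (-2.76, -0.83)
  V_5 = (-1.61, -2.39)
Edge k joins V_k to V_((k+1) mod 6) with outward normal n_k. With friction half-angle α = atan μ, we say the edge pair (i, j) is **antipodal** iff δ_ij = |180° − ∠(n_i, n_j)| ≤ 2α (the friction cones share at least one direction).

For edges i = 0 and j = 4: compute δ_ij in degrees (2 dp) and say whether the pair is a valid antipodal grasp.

δ = 3.69°, valid

α = atan 0.15 = 8.53°;  2α = 17.06°
edge 0: e_0 = (-1.40, +2.18);  n_0 = (+0.8414, +0.5404)
edge 4: e_4 = (+1.15, -1.56);  n_4 = (-0.8049, -0.5934)
∠(n_0, n_4) = 176.31°
δ = |180° − 176.31°| = 3.69°
3.69° ≤ 2α = 17.06°  →  valid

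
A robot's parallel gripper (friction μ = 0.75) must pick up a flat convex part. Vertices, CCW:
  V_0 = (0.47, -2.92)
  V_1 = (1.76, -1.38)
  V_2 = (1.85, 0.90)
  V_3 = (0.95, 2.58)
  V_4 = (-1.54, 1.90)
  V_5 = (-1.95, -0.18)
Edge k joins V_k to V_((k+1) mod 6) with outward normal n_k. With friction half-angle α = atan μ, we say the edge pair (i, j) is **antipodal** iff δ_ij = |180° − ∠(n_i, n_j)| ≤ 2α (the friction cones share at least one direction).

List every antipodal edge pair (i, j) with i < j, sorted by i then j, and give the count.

count = 8; pairs: (0,3), (0,4), (1,3), (1,4), (1,5), (2,4), (2,5), (3,5)

α = atan 0.75 = 36.87°;  2α = 73.74°
n_0 = (+0.7666, -0.6421)
n_1 = (+0.9992, -0.0394)
n_2 = (+0.8815, +0.4722)
n_3 = (-0.2634, +0.9647)
n_4 = (-0.9811, +0.1934)
n_5 = (-0.7495, -0.6620)
  (0,1): δ = 142.31°  ·
  (0,2): δ = 111.87°  ·
  (0,3): δ = 34.77°  ✓
  (0,4): δ = 28.80°  ✓
  (0,5): δ = 81.40°  ·
  (1,2): δ = 149.56°  ·
  (1,3): δ = 72.46°  ✓
  (1,4): δ = 8.89°  ✓
  (1,5): δ = 43.71°  ✓
  (2,3): δ = 102.90°  ·
  (2,4): δ = 39.33°  ✓
  (2,5): δ = 13.27°  ✓
  (3,4): δ = 116.43°  ·
  (3,5): δ = 63.82°  ✓
  (4,5): δ = 127.40°  ·
antipodal pairs: 8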